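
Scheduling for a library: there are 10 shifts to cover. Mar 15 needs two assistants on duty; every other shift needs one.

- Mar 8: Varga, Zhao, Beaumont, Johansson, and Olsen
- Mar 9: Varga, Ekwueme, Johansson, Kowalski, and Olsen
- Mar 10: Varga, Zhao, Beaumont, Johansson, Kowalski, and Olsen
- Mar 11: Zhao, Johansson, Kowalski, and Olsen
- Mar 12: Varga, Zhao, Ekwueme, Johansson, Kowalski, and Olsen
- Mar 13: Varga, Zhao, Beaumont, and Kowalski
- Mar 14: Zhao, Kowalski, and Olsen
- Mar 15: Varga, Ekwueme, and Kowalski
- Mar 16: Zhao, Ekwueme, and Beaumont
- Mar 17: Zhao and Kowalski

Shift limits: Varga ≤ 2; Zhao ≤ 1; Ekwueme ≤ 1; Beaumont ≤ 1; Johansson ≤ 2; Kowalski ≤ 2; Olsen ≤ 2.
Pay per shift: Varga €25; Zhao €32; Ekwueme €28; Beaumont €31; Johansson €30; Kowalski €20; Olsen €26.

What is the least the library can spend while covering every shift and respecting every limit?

€293

Picking the cheapest available assistant for each shift independently would cost €238, but that ignores the shift limits.
An optimal schedule: Mar 8→Johansson, Mar 9→Kowalski, Mar 10→Olsen, Mar 11→Johansson, Mar 12→Olsen, Mar 13→Varga, Mar 14→Kowalski, Mar 15→Varga+Ekwueme, Mar 16→Beaumont, Mar 17→Zhao.
Total: 30 + 20 + 26 + 30 + 26 + 25 + 20 + 25 + 28 + 31 + 32 = €293.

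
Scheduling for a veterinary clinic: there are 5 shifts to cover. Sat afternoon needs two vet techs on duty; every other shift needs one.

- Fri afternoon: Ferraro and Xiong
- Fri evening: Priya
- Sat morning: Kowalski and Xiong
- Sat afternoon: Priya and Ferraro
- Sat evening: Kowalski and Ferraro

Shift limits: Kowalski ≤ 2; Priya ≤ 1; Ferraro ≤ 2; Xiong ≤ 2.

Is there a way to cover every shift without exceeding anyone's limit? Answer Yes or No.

No

Total capacity is 7 and 6 slots are needed, so capacity alone doesn't rule it out.
Shifts {Fri evening, Sat afternoon} need 3 worker-slots in total, but the vet techs available for any of those shifts (Priya and Ferraro) can supply at most 2 among them. So no valid schedule exists.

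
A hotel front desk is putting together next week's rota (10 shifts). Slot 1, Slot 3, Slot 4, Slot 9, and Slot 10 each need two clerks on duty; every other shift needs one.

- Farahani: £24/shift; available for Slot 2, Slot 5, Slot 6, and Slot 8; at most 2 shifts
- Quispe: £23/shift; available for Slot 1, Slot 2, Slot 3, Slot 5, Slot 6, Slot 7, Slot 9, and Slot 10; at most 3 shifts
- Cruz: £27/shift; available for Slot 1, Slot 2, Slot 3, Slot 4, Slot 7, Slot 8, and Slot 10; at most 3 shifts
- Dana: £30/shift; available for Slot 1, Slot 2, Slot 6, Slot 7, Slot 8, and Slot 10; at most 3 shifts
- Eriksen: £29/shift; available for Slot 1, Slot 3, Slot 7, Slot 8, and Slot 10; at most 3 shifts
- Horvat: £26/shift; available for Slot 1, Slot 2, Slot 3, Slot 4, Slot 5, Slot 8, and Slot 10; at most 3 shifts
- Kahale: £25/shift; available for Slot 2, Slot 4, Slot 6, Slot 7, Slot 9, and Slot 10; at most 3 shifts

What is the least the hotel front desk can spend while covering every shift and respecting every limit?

£380

Slot 9 can only be covered by Quispe and Kahale, so that assignment is forced.
Picking the cheapest available clerk for each shift independently would cost £361, but that ignores the shift limits.
An optimal schedule: Slot 1→Horvat+Cruz, Slot 2→Farahani, Slot 3→Horvat+Cruz, Slot 4→Kahale+Horvat, Slot 5→Quispe, Slot 6→Quispe, Slot 7→Kahale, Slot 8→Farahani, Slot 9→Quispe+Kahale, Slot 10→Cruz+Eriksen.
Total: 26 + 27 + 24 + 26 + 27 + 25 + 26 + 23 + 23 + 25 + 24 + 23 + 25 + 27 + 29 = £380.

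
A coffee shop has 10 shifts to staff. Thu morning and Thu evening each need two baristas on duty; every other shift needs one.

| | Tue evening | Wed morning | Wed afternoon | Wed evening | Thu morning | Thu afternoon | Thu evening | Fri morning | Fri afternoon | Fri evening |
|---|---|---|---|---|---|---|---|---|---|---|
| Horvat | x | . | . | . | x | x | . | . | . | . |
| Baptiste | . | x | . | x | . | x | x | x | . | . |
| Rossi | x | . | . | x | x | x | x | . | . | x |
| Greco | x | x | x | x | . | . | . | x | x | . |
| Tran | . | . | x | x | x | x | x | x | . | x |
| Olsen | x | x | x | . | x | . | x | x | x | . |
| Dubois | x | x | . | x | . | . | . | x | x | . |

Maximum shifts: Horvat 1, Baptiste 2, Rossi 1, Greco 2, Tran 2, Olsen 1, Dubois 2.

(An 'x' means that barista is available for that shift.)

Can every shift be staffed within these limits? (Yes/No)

No

Total capacity is 1+2+1+2+2+1+2 = 11 but 12 worker-slots are needed — infeasible.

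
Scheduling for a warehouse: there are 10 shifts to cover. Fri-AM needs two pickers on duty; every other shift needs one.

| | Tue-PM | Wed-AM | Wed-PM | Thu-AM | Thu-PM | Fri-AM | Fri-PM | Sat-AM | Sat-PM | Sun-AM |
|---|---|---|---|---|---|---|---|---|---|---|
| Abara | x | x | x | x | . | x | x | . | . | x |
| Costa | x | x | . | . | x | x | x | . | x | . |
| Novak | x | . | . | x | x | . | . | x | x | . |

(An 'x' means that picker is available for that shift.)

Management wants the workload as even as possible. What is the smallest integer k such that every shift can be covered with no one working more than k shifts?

With 3 pickers and 11 worker-slots to fill, someone must work at least ⌈11/3⌉ = 4 shifts, so k ≥ 4.
k = 4 works: Tue-PM→Novak, Wed-AM→Abara, Wed-PM→Abara, Thu-AM→Novak, Thu-PM→Costa, Fri-AM→Abara+Costa, Fri-PM→Costa, Sat-AM→Novak, Sat-PM→Costa, Sun-AM→Abara.
Loads: Abara 4, Costa 4, Novak 3 — all ≤ 4.

4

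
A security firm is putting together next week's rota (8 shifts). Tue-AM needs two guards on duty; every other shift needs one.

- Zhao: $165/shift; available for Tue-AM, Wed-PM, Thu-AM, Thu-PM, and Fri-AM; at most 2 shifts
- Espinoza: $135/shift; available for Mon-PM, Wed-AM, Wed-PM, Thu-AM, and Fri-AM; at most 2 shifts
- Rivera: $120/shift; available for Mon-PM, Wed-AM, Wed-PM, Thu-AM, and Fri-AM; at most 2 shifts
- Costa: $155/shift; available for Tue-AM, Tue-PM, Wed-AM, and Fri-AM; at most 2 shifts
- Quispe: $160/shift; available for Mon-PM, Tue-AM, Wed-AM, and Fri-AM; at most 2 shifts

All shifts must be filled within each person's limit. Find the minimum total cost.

Tue-PM can only be covered by Costa, so that assignment is forced.
Thu-PM can only be covered by Zhao, so that assignment is forced.
Picking the cheapest available guard for each shift independently would cost $1235, but that ignores the shift limits.
An optimal schedule: Mon-PM→Rivera, Tue-AM→Costa+Quispe, Tue-PM→Costa, Wed-AM→Espinoza, Wed-PM→Rivera, Thu-AM→Espinoza, Thu-PM→Zhao, Fri-AM→Quispe.
Total: 120 + 155 + 160 + 155 + 135 + 120 + 135 + 165 + 160 = $1305.

$1305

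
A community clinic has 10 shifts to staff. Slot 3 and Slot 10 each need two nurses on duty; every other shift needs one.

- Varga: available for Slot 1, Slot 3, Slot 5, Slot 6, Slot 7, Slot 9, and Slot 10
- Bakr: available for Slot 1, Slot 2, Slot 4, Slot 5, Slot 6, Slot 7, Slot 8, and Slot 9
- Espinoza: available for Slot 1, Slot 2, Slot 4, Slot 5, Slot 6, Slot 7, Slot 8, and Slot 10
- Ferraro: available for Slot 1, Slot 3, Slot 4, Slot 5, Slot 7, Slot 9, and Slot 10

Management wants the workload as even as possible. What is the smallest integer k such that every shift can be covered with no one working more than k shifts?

With 4 nurses and 12 worker-slots to fill, someone must work at least ⌈12/4⌉ = 3 shifts, so k ≥ 3.
k = 3 works: Slot 1→Espinoza, Slot 2→Bakr, Slot 3→Varga+Ferraro, Slot 4→Bakr, Slot 5→Espinoza, Slot 6→Varga, Slot 7→Ferraro, Slot 8→Bakr, Slot 9→Varga, Slot 10→Espinoza+Ferraro.
Loads: Varga 3, Bakr 3, Espinoza 3, Ferraro 3 — all ≤ 3.

3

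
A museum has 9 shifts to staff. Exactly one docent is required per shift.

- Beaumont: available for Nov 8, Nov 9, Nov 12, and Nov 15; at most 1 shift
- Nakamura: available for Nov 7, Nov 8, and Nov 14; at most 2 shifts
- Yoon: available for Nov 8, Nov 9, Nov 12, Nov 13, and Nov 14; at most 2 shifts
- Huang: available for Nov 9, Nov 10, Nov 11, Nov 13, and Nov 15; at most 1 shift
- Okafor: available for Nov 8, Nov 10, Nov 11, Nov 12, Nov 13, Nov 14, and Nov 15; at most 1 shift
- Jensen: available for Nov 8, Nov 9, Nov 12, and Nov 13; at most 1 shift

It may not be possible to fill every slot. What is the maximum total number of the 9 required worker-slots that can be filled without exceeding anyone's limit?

Total capacity across all docents is 1+2+2+1+1+1 = 8, and 9 slots are needed, so at most 8 can be filled.
An assignment achieving 8: Nov 7→Nakamura, Nov 9→Yoon, Nov 10→Huang, Nov 11→Okafor, Nov 12→Yoon, Nov 13→Jensen, Nov 14→Nakamura, Nov 15→Beaumont.
Loads: Beaumont 1/1, Nakamura 2/2, Yoon 2/2, Huang 1/1, Okafor 1/1, Jensen 1/1.

8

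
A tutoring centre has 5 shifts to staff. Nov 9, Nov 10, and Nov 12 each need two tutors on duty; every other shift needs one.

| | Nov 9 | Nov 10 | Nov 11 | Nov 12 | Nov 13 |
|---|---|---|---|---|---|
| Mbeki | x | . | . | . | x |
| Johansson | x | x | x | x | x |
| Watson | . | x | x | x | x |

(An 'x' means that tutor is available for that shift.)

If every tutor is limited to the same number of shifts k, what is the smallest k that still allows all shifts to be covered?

With 3 tutors and 8 worker-slots to fill, someone must work at least ⌈8/3⌉ = 3 shifts, so k ≥ 3.
k = 3 works: Nov 9→Mbeki+Johansson, Nov 10→Johansson+Watson, Nov 11→Watson, Nov 12→Johansson+Watson, Nov 13→Mbeki.
Loads: Mbeki 2, Johansson 3, Watson 3 — all ≤ 3.

3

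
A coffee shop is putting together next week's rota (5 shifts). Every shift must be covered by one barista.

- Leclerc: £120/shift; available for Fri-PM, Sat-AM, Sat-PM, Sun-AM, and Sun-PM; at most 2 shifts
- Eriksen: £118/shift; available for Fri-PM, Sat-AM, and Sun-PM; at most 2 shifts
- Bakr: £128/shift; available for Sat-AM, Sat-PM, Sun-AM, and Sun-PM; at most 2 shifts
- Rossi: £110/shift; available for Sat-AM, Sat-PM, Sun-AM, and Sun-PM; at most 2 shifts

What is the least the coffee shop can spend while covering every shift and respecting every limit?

£576

Picking the cheapest available barista for each shift independently would cost £558, but that ignores the shift limits.
An optimal schedule: Fri-PM→Eriksen, Sat-AM→Eriksen, Sat-PM→Rossi, Sun-AM→Rossi, Sun-PM→Leclerc.
Total: 118 + 118 + 110 + 110 + 120 = £576.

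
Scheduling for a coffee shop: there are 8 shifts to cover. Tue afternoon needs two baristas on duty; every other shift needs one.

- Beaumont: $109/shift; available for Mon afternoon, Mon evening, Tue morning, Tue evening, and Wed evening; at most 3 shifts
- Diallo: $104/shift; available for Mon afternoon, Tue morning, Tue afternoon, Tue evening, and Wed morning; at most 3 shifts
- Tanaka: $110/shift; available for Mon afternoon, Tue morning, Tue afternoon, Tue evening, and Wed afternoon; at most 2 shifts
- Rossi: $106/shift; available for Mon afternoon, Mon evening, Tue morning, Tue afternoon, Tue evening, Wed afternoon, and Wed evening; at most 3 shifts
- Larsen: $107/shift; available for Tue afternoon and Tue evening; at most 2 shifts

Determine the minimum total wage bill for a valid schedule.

$953

Wed morning can only be covered by Diallo, so that assignment is forced.
Picking the cheapest available barista for each shift independently would cost $944, but that ignores the shift limits.
An optimal schedule: Mon afternoon→Diallo, Mon evening→Rossi, Tue morning→Beaumont, Tue afternoon→Diallo+Larsen, Tue evening→Larsen, Wed morning→Diallo, Wed afternoon→Rossi, Wed evening→Rossi.
Total: 104 + 106 + 109 + 104 + 107 + 107 + 104 + 106 + 106 = $953.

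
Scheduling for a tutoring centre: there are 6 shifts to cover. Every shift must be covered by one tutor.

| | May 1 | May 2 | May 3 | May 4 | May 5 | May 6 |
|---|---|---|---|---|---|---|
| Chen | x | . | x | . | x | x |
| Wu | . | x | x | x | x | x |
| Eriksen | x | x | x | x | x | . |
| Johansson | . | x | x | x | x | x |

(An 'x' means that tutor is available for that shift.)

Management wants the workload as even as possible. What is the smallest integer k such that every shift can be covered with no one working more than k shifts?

2

With 4 tutors and 6 worker-slots to fill, someone must work at least ⌈6/4⌉ = 2 shifts, so k ≥ 2.
k = 2 works: May 1→Chen, May 2→Wu, May 3→Eriksen, May 4→Wu, May 5→Eriksen, May 6→Chen.
Loads: Chen 2, Wu 2, Eriksen 2, Johansson 0 — all ≤ 2.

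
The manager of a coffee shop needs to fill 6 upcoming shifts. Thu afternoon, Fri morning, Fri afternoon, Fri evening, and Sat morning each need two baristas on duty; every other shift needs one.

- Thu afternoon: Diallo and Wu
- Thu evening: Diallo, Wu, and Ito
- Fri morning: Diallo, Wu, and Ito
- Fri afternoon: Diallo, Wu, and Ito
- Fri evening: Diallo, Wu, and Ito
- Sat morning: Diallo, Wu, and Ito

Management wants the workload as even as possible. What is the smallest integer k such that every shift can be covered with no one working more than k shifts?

4

With 3 baristas and 11 worker-slots to fill, someone must work at least ⌈11/3⌉ = 4 shifts, so k ≥ 4.
k = 4 works: Thu afternoon→Diallo+Wu, Thu evening→Diallo, Fri morning→Diallo+Wu, Fri afternoon→Diallo+Ito, Fri evening→Wu+Ito, Sat morning→Wu+Ito.
Loads: Diallo 4, Wu 4, Ito 3 — all ≤ 4.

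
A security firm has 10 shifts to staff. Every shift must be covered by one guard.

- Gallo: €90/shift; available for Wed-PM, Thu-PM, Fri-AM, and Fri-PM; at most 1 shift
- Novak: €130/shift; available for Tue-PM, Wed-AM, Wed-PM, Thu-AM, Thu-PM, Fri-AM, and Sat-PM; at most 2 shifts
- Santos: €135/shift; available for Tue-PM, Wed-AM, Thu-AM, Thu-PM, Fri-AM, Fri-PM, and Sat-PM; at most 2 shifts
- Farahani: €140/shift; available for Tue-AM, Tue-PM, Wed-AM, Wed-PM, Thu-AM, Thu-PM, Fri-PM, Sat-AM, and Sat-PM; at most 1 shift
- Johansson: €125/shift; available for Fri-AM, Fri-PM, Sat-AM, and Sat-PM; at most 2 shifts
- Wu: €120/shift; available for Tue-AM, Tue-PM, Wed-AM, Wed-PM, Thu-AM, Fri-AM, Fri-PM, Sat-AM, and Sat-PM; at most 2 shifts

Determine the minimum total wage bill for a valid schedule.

Picking the cheapest available guard for each shift independently would cost €1080, but that ignores the shift limits.
An optimal schedule: Tue-AM→Farahani, Tue-PM→Novak, Wed-AM→Novak, Wed-PM→Gallo, Thu-AM→Santos, Thu-PM→Santos, Fri-AM→Johansson, Fri-PM→Wu, Sat-AM→Johansson, Sat-PM→Wu.
Total: 140 + 130 + 130 + 90 + 135 + 135 + 125 + 120 + 125 + 120 = €1250.

€1250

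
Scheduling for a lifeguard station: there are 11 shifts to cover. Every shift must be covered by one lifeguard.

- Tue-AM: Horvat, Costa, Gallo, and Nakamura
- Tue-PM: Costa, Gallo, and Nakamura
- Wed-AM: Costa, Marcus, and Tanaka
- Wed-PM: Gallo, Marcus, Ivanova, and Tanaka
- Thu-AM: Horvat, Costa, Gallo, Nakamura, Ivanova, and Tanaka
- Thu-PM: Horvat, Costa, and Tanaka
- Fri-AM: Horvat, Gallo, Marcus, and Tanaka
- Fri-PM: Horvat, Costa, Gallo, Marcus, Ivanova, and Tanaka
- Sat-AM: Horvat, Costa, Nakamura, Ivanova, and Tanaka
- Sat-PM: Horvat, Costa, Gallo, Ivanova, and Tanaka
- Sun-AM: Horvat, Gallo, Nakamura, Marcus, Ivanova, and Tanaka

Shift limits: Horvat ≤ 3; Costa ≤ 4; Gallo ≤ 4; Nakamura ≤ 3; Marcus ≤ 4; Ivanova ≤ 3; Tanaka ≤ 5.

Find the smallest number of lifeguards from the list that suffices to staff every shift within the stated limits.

11 slots to fill and no one can take more than 5, so at least ⌈11/5⌉ = 3 lifeguards are needed.
Horvat, Costa, and Gallo alone can cover everything: Tue-AM→Costa, Tue-PM→Costa, Wed-AM→Costa, Wed-PM→Gallo, Thu-AM→Costa, Thu-PM→Horvat, Fri-AM→Horvat, Fri-PM→Gallo, Sat-AM→Horvat, Sat-PM→Gallo, Sun-AM→Gallo.

3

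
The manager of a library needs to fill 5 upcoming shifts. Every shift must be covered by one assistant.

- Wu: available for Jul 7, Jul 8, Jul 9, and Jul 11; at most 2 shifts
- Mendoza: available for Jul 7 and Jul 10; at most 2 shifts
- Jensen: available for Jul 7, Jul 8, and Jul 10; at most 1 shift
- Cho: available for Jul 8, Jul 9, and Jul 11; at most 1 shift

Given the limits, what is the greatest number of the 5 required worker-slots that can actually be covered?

Total capacity across all assistants is 2+2+1+1 = 6, and 5 slots are needed, so at most 5 can be filled.
An assignment achieving 5: Jul 7→Mendoza, Jul 8→Jensen, Jul 9→Wu, Jul 10→Mendoza, Jul 11→Wu.
Loads: Wu 2/2, Mendoza 2/2, Jensen 1/1, Cho 0/1.

5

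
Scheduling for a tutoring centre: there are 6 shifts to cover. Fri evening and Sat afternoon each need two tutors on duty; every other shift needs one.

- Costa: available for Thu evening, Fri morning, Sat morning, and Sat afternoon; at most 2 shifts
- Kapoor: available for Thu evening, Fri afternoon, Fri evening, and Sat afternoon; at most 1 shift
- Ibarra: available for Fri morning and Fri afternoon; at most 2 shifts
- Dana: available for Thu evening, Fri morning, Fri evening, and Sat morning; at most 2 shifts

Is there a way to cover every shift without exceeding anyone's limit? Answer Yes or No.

No

Shifts {Fri evening, Sat afternoon} need 4 worker-slots in total, but the tutors available for any of those shifts (Costa, Kapoor, and Dana) can supply at most 3 among them. So no valid schedule exists.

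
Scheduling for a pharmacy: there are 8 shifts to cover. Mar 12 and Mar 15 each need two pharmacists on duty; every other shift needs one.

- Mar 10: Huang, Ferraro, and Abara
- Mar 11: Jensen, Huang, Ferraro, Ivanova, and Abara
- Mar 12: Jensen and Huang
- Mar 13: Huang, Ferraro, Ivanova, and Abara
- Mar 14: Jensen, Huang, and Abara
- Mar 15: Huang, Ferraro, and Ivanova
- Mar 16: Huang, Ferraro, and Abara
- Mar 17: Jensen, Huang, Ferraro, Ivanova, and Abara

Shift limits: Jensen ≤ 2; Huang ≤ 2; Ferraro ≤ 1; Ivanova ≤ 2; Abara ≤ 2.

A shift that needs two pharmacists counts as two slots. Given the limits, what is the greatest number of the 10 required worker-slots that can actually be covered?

Total capacity across all pharmacists is 2+2+1+2+2 = 9, and 10 slots are needed, so at most 9 can be filled.
An assignment achieving 9: Mar 10→Huang, Mar 11→Abara, Mar 12→Jensen+Huang, Mar 13→Ivanova, Mar 14→Jensen, Mar 15→Ferraro+Ivanova, Mar 16→Abara.
Loads: Jensen 2/2, Huang 2/2, Ferraro 1/1, Ivanova 2/2, Abara 2/2.

9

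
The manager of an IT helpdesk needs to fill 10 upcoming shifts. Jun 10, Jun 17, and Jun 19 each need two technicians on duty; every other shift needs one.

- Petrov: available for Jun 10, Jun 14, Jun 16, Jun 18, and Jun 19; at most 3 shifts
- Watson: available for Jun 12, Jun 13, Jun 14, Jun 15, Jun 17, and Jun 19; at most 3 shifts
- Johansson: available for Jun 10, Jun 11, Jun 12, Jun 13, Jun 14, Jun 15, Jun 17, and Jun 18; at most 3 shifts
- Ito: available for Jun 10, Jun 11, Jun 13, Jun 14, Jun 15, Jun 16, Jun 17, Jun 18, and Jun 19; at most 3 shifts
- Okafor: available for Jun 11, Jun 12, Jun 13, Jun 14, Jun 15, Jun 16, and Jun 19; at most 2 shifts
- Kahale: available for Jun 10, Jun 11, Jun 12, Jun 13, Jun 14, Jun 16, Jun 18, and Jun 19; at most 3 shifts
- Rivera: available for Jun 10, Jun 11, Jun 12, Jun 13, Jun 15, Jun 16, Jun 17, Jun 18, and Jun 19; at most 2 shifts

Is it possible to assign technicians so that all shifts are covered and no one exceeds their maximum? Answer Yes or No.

Yes

One valid schedule: Jun 10→Johansson+Ito, Jun 11→Johansson, Jun 12→Watson, Jun 13→Watson, Jun 14→Petrov, Jun 15→Watson, Jun 16→Petrov, Jun 17→Johansson+Ito, Jun 18→Petrov, Jun 19→Ito+Okafor.
Loads: Petrov 3/3, Watson 3/3, Johansson 3/3, Ito 3/3, Okafor 1/2, Kahale 0/3, Rivera 0/2 — all within limits.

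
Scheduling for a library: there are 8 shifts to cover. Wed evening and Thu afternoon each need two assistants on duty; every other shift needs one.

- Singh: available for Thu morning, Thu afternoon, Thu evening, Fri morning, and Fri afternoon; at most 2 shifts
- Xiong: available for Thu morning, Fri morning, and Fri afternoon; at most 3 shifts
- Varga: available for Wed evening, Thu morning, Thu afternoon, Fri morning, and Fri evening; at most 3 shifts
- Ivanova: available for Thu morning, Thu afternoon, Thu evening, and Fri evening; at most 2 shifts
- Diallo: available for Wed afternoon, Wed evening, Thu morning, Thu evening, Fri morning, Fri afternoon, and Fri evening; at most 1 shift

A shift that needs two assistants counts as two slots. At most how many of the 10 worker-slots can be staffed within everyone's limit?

Total capacity across all assistants is 2+3+3+2+1 = 11, and 10 slots are needed, so at most 10 can be filled.
Shifts {Wed afternoon, Wed evening} need 3 slots but only Varga and Diallo are available for them, supplying at most 2 — so at least 1 slot must go unfilled.
An assignment achieving 9: Wed afternoon→Diallo, Wed evening→Varga, Thu morning→Xiong, Thu afternoon→Singh+Varga, Thu evening→Singh, Fri morning→Xiong, Fri afternoon→Xiong, Fri evening→Varga.
Loads: Singh 2/2, Xiong 3/3, Varga 3/3, Ivanova 0/2, Diallo 1/1.

9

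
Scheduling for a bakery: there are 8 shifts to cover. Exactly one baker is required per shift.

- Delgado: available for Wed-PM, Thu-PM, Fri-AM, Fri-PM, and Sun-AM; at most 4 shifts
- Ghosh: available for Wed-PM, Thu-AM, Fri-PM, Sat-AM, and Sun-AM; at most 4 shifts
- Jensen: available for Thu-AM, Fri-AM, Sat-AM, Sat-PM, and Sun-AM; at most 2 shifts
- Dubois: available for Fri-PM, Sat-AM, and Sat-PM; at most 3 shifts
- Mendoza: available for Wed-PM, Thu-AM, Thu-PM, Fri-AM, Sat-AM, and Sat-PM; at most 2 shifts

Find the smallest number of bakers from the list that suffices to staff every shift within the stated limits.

8 slots to fill and no one can take more than 4, so at least ⌈8/4⌉ = 2 bakers are needed.
No set of 2 bakers can cover every shift (each such set leaves at least one shift with no one available or exceeds a cap).
Delgado, Ghosh, and Jensen alone can cover everything: Wed-PM→Delgado, Thu-AM→Ghosh, Thu-PM→Delgado, Fri-AM→Delgado, Fri-PM→Delgado, Sat-AM→Ghosh, Sat-PM→Jensen, Sun-AM→Ghosh.

3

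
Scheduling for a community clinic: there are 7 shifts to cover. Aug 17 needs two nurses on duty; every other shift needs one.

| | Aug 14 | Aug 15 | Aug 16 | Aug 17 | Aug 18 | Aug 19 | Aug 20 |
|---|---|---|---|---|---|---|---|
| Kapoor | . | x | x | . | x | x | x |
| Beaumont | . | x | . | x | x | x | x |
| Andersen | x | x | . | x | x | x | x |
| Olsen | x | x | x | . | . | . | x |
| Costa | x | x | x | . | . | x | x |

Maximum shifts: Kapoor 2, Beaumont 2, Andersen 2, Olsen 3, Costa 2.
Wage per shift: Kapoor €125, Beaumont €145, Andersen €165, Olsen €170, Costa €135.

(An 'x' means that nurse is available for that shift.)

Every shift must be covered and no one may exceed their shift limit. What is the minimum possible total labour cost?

€1140

Aug 17 can only be covered by Beaumont and Andersen, so that assignment is forced.
Picking the cheapest available nurse for each shift independently would cost €1070, but that ignores the shift limits.
An optimal schedule: Aug 14→Costa, Aug 15→Beaumont, Aug 16→Kapoor, Aug 17→Beaumont+Andersen, Aug 18→Kapoor, Aug 19→Costa, Aug 20→Andersen.
Total: 135 + 145 + 125 + 145 + 165 + 125 + 135 + 165 = €1140.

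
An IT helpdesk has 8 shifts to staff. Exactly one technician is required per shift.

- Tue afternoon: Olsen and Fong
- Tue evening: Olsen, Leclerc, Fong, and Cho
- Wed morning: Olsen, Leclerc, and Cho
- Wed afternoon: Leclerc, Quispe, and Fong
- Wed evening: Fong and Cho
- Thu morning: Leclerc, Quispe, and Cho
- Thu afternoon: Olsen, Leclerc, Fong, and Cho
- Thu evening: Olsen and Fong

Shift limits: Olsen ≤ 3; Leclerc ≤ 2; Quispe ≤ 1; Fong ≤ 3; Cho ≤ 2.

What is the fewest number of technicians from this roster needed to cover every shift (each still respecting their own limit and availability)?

3

8 slots to fill and no one can take more than 3, so at least ⌈8/3⌉ = 3 technicians are needed.
Olsen, Leclerc, and Fong alone can cover everything: Tue afternoon→Olsen, Tue evening→Fong, Wed morning→Olsen, Wed afternoon→Leclerc, Wed evening→Fong, Thu morning→Leclerc, Thu afternoon→Fong, Thu evening→Olsen.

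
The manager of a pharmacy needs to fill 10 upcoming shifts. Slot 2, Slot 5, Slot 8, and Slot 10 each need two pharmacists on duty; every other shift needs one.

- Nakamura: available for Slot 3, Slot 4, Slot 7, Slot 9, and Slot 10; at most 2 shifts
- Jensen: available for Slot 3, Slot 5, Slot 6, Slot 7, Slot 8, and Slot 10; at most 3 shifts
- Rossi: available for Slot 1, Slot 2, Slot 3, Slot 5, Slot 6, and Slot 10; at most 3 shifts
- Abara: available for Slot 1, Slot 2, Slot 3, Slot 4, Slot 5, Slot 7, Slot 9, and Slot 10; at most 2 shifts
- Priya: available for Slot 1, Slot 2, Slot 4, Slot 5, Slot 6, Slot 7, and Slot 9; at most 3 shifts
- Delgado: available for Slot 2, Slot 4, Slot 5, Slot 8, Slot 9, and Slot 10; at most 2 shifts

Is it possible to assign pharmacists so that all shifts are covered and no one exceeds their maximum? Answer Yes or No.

Slot 8 can only be covered by Jensen and Delgado, so that assignment is forced.
One valid schedule: Slot 1→Rossi, Slot 2→Rossi+Priya, Slot 3→Nakamura, Slot 4→Nakamura, Slot 5→Rossi+Priya, Slot 6→Jensen, Slot 7→Jensen, Slot 8→Jensen+Delgado, Slot 9→Abara, Slot 10→Abara+Delgado.
Loads: Nakamura 2/2, Jensen 3/3, Rossi 3/3, Abara 2/2, Priya 2/3, Delgado 2/2 — all within limits.

Yes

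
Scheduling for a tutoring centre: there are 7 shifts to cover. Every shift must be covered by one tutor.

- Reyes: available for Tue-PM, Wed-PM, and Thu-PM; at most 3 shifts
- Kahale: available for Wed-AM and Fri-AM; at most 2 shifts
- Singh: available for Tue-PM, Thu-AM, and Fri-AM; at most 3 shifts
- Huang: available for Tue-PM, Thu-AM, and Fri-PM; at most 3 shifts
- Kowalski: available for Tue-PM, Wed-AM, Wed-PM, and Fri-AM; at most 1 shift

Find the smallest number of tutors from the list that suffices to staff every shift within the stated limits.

3

7 slots to fill and no one can take more than 3, so at least ⌈7/3⌉ = 3 tutors are needed.
Reyes, Kahale, and Huang alone can cover everything: Tue-PM→Reyes, Wed-AM→Kahale, Wed-PM→Reyes, Thu-AM→Huang, Thu-PM→Reyes, Fri-AM→Kahale, Fri-PM→Huang.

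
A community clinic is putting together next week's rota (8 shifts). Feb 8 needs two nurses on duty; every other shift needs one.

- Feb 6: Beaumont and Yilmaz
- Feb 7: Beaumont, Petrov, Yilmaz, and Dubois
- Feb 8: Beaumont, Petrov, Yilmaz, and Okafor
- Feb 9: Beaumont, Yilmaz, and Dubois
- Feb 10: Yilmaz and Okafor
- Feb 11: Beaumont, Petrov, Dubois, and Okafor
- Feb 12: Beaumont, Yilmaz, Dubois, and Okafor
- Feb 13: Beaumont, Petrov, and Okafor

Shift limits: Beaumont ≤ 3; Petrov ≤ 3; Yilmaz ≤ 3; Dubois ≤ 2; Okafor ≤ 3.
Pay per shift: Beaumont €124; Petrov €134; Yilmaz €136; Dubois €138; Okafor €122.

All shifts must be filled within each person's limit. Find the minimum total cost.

€1140

Picking the cheapest available nurse for each shift independently would cost €1106, but that ignores the shift limits.
An optimal schedule: Feb 6→Beaumont, Feb 7→Petrov, Feb 8→Beaumont+Petrov, Feb 9→Beaumont, Feb 10→Okafor, Feb 11→Petrov, Feb 12→Okafor, Feb 13→Okafor.
Total: 124 + 134 + 124 + 134 + 124 + 122 + 134 + 122 + 122 = €1140.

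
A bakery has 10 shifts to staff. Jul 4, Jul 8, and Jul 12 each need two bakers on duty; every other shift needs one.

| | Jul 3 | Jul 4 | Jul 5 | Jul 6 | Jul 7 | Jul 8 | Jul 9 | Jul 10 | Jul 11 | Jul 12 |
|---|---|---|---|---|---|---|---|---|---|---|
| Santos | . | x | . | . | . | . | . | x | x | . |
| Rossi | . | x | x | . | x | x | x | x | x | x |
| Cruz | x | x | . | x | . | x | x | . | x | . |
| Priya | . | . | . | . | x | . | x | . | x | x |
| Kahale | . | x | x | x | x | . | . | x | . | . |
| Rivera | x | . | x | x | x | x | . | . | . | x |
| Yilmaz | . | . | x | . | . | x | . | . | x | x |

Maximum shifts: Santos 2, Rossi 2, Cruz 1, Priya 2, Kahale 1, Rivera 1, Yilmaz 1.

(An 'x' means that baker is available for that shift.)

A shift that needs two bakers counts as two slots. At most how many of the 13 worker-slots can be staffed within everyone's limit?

10

Total capacity across all bakers is 2+2+1+2+1+1+1 = 10, and 13 slots are needed, so at most 10 can be filled.
An assignment achieving 10: Jul 3→Cruz, Jul 4→Santos+Rossi, Jul 5→Rivera, Jul 6→Kahale, Jul 7→Priya, Jul 8→Yilmaz, Jul 9→Rossi, Jul 10→Santos, Jul 12→Priya.
Loads: Santos 2/2, Rossi 2/2, Cruz 1/1, Priya 2/2, Kahale 1/1, Rivera 1/1, Yilmaz 1/1.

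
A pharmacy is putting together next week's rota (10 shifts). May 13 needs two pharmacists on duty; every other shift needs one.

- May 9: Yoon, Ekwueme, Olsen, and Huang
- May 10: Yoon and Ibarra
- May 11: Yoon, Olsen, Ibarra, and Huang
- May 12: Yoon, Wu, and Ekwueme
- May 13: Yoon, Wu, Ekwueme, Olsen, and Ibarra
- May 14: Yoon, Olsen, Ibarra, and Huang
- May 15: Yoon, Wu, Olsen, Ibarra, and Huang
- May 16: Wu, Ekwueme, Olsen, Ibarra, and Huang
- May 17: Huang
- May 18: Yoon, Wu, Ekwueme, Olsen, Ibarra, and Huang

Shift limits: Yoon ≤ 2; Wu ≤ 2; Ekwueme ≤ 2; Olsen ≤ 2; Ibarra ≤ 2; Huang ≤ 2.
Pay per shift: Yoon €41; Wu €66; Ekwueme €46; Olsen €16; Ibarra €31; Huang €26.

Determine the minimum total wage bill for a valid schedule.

€386

May 17 can only be covered by Huang, so that assignment is forced.
Picking the cheapest available pharmacist for each shift independently would cost €241, but that ignores the shift limits.
An optimal schedule: May 9→Olsen, May 10→Ibarra, May 11→Olsen, May 12→Yoon, May 13→Ekwueme+Wu, May 14→Huang, May 15→Ibarra, May 16→Ekwueme, May 17→Huang, May 18→Yoon.
Total: 16 + 31 + 16 + 41 + 46 + 66 + 26 + 31 + 46 + 26 + 41 = €386.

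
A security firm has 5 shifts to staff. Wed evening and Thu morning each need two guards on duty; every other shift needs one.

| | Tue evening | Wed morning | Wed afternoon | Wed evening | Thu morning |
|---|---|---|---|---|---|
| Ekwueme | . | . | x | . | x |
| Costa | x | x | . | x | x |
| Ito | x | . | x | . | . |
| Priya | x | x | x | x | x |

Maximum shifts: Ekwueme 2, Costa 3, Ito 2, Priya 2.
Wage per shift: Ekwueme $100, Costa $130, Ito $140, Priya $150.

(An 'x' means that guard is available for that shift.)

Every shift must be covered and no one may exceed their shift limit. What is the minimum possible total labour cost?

Wed evening can only be covered by Costa and Priya, so that assignment is forced.
Picking the cheapest available guard for each shift independently would cost $870, but that ignores the shift limits.
An optimal schedule: Tue evening→Ito, Wed morning→Costa, Wed afternoon→Ekwueme, Wed evening→Costa+Priya, Thu morning→Ekwueme+Costa.
Total: 140 + 130 + 100 + 130 + 150 + 100 + 130 = $880.

$880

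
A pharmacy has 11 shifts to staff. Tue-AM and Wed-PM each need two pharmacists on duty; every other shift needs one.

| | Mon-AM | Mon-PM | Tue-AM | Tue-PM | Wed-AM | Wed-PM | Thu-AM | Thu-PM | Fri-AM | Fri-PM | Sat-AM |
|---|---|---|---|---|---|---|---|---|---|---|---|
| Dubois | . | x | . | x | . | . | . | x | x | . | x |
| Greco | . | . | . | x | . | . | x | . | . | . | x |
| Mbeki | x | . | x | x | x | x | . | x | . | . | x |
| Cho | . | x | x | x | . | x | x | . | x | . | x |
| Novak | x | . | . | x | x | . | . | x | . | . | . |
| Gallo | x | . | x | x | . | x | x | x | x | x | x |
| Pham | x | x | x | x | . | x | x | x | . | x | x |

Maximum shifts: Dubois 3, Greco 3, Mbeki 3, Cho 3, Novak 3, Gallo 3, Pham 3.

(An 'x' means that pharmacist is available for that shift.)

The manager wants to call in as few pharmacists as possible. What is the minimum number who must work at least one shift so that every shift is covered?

13 slots to fill and no one can take more than 3, so at least ⌈13/3⌉ = 5 pharmacists are needed.
Dubois, Greco, Mbeki, Cho, and Gallo alone can cover everything: Mon-AM→Mbeki, Mon-PM→Dubois, Tue-AM→Mbeki+Cho, Tue-PM→Greco, Wed-AM→Mbeki, Wed-PM→Cho+Gallo, Thu-AM→Greco, Thu-PM→Dubois, Fri-AM→Dubois, Fri-PM→Gallo, Sat-AM→Greco.

5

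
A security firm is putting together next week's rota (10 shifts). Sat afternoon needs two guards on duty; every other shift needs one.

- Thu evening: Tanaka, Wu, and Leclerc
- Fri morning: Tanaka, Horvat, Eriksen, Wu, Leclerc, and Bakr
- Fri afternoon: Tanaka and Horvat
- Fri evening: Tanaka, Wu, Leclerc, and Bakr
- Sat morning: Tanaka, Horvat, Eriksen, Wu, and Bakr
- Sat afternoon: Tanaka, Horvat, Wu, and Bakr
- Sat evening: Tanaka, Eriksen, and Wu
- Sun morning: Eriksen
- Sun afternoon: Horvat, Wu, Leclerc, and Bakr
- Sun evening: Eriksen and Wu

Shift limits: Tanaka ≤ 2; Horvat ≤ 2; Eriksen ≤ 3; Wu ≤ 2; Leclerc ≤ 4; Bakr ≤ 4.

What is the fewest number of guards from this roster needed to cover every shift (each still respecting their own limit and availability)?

4

11 slots to fill and no one can take more than 4, so at least ⌈11/4⌉ = 3 guards are needed.
No set of 3 guards can cover every shift (each such set leaves at least one shift with no one available or exceeds a cap).
Tanaka, Horvat, Eriksen, and Leclerc alone can cover everything: Thu evening→Leclerc, Fri morning→Leclerc, Fri afternoon→Tanaka, Fri evening→Leclerc, Sat morning→Horvat, Sat afternoon→Tanaka+Horvat, Sat evening→Eriksen, Sun morning→Eriksen, Sun afternoon→Leclerc, Sun evening→Eriksen.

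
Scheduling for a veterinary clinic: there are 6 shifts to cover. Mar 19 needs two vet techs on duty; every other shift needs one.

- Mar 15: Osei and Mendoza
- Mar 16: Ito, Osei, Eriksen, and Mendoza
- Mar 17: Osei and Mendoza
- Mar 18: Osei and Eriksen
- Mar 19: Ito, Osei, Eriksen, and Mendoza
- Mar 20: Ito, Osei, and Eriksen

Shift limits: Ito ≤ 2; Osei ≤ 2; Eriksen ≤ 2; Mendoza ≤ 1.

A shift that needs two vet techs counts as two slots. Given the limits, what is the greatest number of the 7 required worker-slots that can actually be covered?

Total capacity across all vet techs is 2+2+2+1 = 7, and 7 slots are needed, so at most 7 can be filled.
An assignment achieving 7: Mar 15→Osei, Mar 16→Ito, Mar 17→Osei, Mar 18→Eriksen, Mar 19→Eriksen+Mendoza, Mar 20→Ito.
Loads: Ito 2/2, Osei 2/2, Eriksen 2/2, Mendoza 1/1.

7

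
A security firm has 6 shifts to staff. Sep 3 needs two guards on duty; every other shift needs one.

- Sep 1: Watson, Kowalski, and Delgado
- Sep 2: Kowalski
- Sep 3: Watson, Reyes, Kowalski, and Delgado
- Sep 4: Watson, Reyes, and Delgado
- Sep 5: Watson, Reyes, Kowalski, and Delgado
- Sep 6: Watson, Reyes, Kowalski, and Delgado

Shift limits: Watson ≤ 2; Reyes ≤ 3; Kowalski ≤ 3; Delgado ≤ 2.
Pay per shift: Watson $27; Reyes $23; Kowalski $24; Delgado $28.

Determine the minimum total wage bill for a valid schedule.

Sep 2 can only be covered by Kowalski, so that assignment is forced.
Picking the cheapest available guard for each shift independently would cost $164, but that ignores the shift limits.
An optimal schedule: Sep 1→Kowalski, Sep 2→Kowalski, Sep 3→Kowalski+Watson, Sep 4→Reyes, Sep 5→Reyes, Sep 6→Reyes.
Total: 24 + 24 + 24 + 27 + 23 + 23 + 23 = $168.

$168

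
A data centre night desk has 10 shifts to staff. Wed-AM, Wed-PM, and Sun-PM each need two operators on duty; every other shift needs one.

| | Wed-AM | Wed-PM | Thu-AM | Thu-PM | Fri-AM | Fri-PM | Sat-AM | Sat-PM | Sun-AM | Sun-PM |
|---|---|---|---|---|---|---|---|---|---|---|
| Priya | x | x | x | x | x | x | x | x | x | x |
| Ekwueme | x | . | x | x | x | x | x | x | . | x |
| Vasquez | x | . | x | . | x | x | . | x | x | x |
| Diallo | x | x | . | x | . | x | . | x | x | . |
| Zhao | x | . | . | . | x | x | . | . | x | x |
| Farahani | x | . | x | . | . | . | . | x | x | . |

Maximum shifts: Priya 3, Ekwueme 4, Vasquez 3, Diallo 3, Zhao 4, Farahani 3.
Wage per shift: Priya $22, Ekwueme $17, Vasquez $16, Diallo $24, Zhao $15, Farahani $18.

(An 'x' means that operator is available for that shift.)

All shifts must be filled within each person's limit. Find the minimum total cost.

Wed-PM can only be covered by Priya and Diallo, so that assignment is forced.
Picking the cheapest available operator for each shift independently would cost $219, but that ignores the shift limits.
An optimal schedule: Wed-AM→Vasquez+Ekwueme, Wed-PM→Priya+Diallo, Thu-AM→Vasquez, Thu-PM→Ekwueme, Fri-AM→Zhao, Fri-PM→Zhao, Sat-AM→Ekwueme, Sat-PM→Vasquez, Sun-AM→Zhao, Sun-PM→Zhao+Ekwueme.
Total: 16 + 17 + 22 + 24 + 16 + 17 + 15 + 15 + 17 + 16 + 15 + 15 + 17 = $222.

$222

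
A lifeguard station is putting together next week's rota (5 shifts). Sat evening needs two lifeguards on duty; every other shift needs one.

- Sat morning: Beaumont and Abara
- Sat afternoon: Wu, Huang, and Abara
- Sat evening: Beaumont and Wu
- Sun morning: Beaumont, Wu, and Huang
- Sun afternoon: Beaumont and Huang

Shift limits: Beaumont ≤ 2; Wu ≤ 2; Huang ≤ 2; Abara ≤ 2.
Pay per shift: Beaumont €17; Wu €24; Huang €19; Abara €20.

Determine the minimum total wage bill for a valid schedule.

€116

Sat evening can only be covered by Beaumont and Wu, so that assignment is forced.
Picking the cheapest available lifeguard for each shift independently would cost €111, but that ignores the shift limits.
An optimal schedule: Sat morning→Beaumont, Sat afternoon→Abara, Sat evening→Beaumont+Wu, Sun morning→Huang, Sun afternoon→Huang.
Total: 17 + 20 + 17 + 24 + 19 + 19 = €116.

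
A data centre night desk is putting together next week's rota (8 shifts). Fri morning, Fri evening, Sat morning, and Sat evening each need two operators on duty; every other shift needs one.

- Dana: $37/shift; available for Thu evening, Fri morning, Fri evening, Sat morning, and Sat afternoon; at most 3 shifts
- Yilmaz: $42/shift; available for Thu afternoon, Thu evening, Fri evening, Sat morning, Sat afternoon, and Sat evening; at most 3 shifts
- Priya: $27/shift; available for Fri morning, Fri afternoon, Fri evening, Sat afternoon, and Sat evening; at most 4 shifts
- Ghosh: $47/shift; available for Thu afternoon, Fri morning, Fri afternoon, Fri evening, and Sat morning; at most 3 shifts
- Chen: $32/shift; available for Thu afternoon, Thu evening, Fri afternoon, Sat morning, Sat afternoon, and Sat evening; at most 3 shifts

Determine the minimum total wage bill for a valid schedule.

$399

Picking the cheapest available operator for each shift independently would cost $374, but that ignores the shift limits.
An optimal schedule: Thu afternoon→Chen, Thu evening→Chen, Fri morning→Priya+Dana, Fri afternoon→Priya, Fri evening→Dana+Yilmaz, Sat morning→Dana+Yilmaz, Sat afternoon→Priya, Sat evening→Priya+Chen.
Total: 32 + 32 + 27 + 37 + 27 + 37 + 42 + 37 + 42 + 27 + 27 + 32 = $399.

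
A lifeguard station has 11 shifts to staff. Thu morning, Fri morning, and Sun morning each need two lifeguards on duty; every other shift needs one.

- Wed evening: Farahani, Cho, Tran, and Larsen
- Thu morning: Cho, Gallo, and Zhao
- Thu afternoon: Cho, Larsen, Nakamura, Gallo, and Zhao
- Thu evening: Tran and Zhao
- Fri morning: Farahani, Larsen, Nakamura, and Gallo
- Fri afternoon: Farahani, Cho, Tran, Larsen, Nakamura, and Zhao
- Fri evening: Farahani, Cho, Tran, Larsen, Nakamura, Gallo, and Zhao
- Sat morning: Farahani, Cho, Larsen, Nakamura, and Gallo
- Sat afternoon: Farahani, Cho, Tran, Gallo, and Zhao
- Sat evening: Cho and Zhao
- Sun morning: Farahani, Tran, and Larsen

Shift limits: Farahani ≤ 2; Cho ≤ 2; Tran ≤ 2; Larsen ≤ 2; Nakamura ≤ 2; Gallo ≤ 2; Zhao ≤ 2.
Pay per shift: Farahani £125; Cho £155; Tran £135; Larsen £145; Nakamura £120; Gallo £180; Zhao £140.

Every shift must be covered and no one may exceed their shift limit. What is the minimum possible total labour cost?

Picking the cheapest available lifeguard for each shift independently would cost £1805, but that ignores the shift limits.
An optimal schedule: Wed evening→Farahani, Thu morning→Cho+Gallo, Thu afternoon→Larsen, Thu evening→Tran, Fri morning→Nakamura+Gallo, Fri afternoon→Nakamura, Fri evening→Zhao, Sat morning→Larsen, Sat afternoon→Zhao, Sat evening→Cho, Sun morning→Farahani+Tran.
Total: 125 + 155 + 180 + 145 + 135 + 120 + 180 + 120 + 140 + 145 + 140 + 155 + 125 + 135 = £2000.

£2000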